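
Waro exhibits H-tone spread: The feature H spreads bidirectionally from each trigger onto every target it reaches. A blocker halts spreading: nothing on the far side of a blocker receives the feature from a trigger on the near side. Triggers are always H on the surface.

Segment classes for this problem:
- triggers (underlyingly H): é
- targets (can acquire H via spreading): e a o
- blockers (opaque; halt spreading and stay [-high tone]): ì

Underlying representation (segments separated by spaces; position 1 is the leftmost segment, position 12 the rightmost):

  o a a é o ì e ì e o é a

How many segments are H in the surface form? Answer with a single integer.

From /é/ at 4 rightward: 5 /o/ → H; 6 /ì/ blocks.
From /é/ at 4 leftward: 3 /a/ → H; 2 /a/ → H; 1 /o/ → H; word edge.
From /é/ at 11 rightward: 12 /a/ → H; word edge.
From /é/ at 11 leftward: 10 /o/ → H; 9 /e/ → H; 8 /ì/ blocks.
Target with no active source: position 7 stays [-high tone].
H positions on the surface: 1 2 3 4 5 9 10 11 12.

9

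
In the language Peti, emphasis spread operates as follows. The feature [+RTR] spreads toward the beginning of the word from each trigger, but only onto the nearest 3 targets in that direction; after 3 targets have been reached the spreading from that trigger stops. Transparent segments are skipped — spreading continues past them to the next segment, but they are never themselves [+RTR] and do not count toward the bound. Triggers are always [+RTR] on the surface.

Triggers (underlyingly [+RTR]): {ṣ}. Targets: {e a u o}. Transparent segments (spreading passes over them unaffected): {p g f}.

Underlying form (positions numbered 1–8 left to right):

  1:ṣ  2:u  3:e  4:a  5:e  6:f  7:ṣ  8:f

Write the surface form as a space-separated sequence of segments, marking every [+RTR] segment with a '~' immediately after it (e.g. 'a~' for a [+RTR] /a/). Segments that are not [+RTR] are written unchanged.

ṣ~ u e~ a~ e~ f ṣ~ f

From /ṣ/ at 1 leftward: word edge.
From /ṣ/ at 7 leftward: 6 /f/ transparent; 5 /e/ → [+RTR]; 4 /a/ → [+RTR]; 3 /e/ → [+RTR]; bound reached.
Target with no active source: position 2 stays [-emphatic].
[+RTR] positions on the surface: 1 3 4 5 7.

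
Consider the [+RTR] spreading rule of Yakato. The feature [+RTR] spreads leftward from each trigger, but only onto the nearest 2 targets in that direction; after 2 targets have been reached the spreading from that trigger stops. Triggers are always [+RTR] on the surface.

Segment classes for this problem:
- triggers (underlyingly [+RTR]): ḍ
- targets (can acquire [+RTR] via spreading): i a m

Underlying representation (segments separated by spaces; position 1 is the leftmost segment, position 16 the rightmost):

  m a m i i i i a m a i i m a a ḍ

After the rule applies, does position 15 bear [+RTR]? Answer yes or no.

yes

From /ḍ/ at 16 leftward: 15 /a/ → [+RTR]; 14 /a/ → [+RTR]; bound reached.
Targets with no active source: positions 1 2 3 4 5 6 7 8 9 10 11 12 13 stay [-emphatic].
[+RTR] positions on the surface: 14 15 16.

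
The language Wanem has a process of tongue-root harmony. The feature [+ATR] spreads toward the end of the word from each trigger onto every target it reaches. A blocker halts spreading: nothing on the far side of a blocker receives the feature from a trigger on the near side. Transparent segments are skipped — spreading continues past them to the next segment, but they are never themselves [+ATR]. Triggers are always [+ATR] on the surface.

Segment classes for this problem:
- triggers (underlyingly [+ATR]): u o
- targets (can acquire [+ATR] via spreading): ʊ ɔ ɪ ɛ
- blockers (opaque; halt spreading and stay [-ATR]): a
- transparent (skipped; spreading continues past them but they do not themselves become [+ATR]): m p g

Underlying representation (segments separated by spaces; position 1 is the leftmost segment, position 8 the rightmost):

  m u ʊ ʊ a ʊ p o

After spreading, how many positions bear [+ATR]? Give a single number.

From /u/ at 2 rightward: 3 /ʊ/ → [+ATR]; 4 /ʊ/ → [+ATR]; 5 /a/ blocks.
From /o/ at 8 rightward: word edge.
Target with no active source: position 6 stays [-ATR].
[+ATR] positions on the surface: 2 3 4 8.

4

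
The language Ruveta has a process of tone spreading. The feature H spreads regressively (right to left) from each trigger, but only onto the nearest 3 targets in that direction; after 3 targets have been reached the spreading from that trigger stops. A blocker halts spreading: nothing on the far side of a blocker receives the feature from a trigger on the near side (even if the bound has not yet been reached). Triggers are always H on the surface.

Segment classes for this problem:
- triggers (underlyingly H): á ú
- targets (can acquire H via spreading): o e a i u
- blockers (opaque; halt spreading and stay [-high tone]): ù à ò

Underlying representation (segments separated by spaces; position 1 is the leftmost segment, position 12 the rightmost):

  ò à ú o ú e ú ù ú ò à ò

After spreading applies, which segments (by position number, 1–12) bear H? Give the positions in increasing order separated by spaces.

3 4 5 6 7 9

From /ú/ at 3 leftward: 2 /à/ blocks.
From /ú/ at 5 leftward: 4 /o/ → H; 3 /ú/ is itself a trigger — this domain ends here.
From /ú/ at 7 leftward: 6 /e/ → H; 5 /ú/ is itself a trigger — this domain ends here.
From /ú/ at 9 leftward: 8 /ù/ blocks.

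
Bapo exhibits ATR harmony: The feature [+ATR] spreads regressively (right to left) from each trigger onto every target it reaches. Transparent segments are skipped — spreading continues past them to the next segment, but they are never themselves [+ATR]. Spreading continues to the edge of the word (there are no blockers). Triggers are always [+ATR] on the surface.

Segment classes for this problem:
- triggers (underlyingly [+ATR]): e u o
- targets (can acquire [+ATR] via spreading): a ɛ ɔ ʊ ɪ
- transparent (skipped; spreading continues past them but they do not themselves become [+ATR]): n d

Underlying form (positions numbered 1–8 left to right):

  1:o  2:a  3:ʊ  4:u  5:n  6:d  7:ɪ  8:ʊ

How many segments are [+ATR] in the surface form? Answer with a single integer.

From /o/ at 1 leftward: word edge.
From /u/ at 4 leftward: 3 /ʊ/ → [+ATR]; 2 /a/ → [+ATR]; 1 /o/ is itself a trigger — this domain ends here.
Targets with no active source: positions 7 8 stay [-ATR].
[+ATR] positions on the surface: 1 2 3 4.

4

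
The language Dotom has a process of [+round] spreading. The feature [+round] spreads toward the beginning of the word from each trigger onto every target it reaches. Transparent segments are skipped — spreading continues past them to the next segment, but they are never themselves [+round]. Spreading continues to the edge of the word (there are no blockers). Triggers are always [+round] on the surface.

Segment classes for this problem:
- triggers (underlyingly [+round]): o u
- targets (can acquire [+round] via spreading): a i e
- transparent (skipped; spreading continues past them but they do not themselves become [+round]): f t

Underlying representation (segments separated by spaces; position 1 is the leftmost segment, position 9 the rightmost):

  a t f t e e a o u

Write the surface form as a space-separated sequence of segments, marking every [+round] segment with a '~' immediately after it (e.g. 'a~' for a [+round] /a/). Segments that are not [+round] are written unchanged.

From /o/ at 8 leftward: 7 /a/ → [+round]; 6 /e/ → [+round]; 5 /e/ → [+round]; 4 /t/ transparent; 3 /f/ transparent; 2 /t/ transparent; 1 /a/ → [+round]; word edge.
From /u/ at 9 leftward: 8 /o/ is itself a trigger — this domain ends here.
[+round] positions on the surface: 1 5 6 7 8 9.

a~ t f t e~ e~ a~ o~ u~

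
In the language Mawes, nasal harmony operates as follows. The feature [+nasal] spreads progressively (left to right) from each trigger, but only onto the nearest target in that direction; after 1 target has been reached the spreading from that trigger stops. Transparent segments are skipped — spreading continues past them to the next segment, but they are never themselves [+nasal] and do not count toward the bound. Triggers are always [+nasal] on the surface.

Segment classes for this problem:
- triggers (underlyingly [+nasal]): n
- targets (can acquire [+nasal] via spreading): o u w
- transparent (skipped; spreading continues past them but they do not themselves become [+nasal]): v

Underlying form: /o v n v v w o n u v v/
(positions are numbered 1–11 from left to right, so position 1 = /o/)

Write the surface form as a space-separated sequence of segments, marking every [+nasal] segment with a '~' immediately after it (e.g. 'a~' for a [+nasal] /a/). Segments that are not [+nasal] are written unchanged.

o v n~ v v w~ o n~ u~ v v

From /n/ at 3 rightward: 4 /v/ transparent; 5 /v/ transparent; 6 /w/ → [+nasal]; bound reached.
From /n/ at 8 rightward: 9 /u/ → [+nasal]; bound reached.
Targets with no active source: positions 1 7 stay [-nasal].
[+nasal] positions on the surface: 3 6 8 9.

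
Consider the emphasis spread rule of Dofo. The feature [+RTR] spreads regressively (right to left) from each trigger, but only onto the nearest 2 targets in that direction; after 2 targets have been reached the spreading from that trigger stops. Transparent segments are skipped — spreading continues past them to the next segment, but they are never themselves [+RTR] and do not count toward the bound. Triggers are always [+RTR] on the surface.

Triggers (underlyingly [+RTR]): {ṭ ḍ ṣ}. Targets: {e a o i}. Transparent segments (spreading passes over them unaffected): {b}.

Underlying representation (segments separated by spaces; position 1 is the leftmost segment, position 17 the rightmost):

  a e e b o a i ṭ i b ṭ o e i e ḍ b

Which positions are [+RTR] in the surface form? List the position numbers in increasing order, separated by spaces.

6 7 8 9 11 14 15 16

From /ṭ/ at 8 leftward: 7 /i/ → [+RTR]; 6 /a/ → [+RTR]; bound reached.
From /ṭ/ at 11 leftward: 10 /b/ transparent; 9 /i/ → [+RTR]; 8 /ṭ/ is itself a trigger — this domain ends here.
From /ḍ/ at 16 leftward: 15 /e/ → [+RTR]; 14 /i/ → [+RTR]; bound reached.
Targets with no active source: positions 1 2 3 5 12 13 stay [-emphatic].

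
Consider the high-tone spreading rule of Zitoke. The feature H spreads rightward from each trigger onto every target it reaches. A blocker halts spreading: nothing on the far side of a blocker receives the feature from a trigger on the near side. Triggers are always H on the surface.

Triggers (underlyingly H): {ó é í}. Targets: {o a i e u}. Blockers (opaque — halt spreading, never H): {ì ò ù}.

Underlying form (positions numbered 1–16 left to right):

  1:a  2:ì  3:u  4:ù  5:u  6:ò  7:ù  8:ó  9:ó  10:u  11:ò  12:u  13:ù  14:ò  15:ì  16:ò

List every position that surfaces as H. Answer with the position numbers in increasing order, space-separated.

8 9 10

From /ó/ at 8 rightward: 9 /ó/ is itself a trigger — this domain ends here.
From /ó/ at 9 rightward: 10 /u/ → H; 11 /ò/ blocks.
Targets with no active source: positions 1 3 5 12 stay [-high tone].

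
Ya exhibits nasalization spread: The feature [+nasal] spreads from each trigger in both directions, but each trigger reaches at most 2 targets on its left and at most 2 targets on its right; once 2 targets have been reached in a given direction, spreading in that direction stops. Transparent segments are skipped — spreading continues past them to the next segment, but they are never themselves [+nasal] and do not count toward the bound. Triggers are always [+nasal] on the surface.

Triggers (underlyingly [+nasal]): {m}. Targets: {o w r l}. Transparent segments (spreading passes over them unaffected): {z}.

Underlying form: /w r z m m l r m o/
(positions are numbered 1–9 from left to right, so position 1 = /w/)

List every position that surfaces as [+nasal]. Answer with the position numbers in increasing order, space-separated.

1 2 4 5 6 7 8 9

From /m/ at 4 rightward: 5 /m/ is itself a trigger — this domain ends here.
From /m/ at 4 leftward: 3 /z/ transparent; 2 /r/ → [+nasal]; 1 /w/ → [+nasal]; bound reached.
From /m/ at 5 rightward: 6 /l/ → [+nasal]; 7 /r/ → [+nasal]; bound reached.
From /m/ at 5 leftward: 4 /m/ is itself a trigger — this domain ends here.
From /m/ at 8 rightward: 9 /o/ → [+nasal]; word edge.
From /m/ at 8 leftward: 7 /r/ → [+nasal]; 6 /l/ → [+nasal]; bound reached.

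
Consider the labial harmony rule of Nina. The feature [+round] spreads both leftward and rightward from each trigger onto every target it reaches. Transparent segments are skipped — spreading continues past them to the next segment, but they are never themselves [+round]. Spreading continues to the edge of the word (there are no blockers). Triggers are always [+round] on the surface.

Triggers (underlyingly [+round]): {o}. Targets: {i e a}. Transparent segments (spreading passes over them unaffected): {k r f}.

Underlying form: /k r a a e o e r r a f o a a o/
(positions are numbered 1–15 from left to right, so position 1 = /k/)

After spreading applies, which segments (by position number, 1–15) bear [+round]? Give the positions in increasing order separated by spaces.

3 4 5 6 7 10 12 13 14 15

From /o/ at 6 rightward: 7 /e/ → [+round]; 8 /r/ transparent; 9 /r/ transparent; 10 /a/ → [+round]; 11 /f/ transparent; 12 /o/ is itself a trigger — this domain ends here.
From /o/ at 6 leftward: 5 /e/ → [+round]; 4 /a/ → [+round]; 3 /a/ → [+round]; 2 /r/ transparent; 1 /k/ transparent; word edge.
From /o/ at 12 rightward: 13 /a/ → [+round]; 14 /a/ → [+round]; 15 /o/ is itself a trigger — this domain ends here.
From /o/ at 12 leftward: 11 /f/ transparent; 10 /a/ → [+round]; 9 /r/ transparent; 8 /r/ transparent; 7 /e/ → [+round]; 6 /o/ is itself a trigger — this domain ends here.
From /o/ at 15 rightward: word edge.
From /o/ at 15 leftward: 14 /a/ → [+round]; 13 /a/ → [+round]; 12 /o/ is itself a trigger — this domain ends here.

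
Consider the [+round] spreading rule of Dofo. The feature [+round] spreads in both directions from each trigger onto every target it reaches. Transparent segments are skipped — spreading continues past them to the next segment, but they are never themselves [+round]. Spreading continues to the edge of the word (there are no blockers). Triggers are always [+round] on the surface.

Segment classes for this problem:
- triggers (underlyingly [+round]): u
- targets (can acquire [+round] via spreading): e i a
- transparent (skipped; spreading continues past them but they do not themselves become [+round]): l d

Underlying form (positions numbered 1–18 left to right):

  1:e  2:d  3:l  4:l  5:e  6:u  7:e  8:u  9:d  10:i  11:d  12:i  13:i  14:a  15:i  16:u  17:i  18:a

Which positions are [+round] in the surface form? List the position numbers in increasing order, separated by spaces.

From /u/ at 6 rightward: 7 /e/ → [+round]; 8 /u/ is itself a trigger — this domain ends here.
From /u/ at 6 leftward: 5 /e/ → [+round]; 4 /l/ transparent; 3 /l/ transparent; 2 /d/ transparent; 1 /e/ → [+round]; word edge.
From /u/ at 8 rightward: 9 /d/ transparent; 10 /i/ → [+round]; 11 /d/ transparent; 12 /i/ → [+round]; 13 /i/ → [+round]; 14 /a/ → [+round]; 15 /i/ → [+round]; 16 /u/ is itself a trigger — this domain ends here.
From /u/ at 8 leftward: 7 /e/ → [+round]; 6 /u/ is itself a trigger — this domain ends here.
From /u/ at 16 rightward: 17 /i/ → [+round]; 18 /a/ → [+round]; word edge.
From /u/ at 16 leftward: 15 /i/ → [+round]; 14 /a/ → [+round]; 13 /i/ → [+round]; 12 /i/ → [+round]; 11 /d/ transparent; 10 /i/ → [+round]; 9 /d/ transparent; 8 /u/ is itself a trigger — this domain ends here.

1 5 6 7 8 10 12 13 14 15 16 17 18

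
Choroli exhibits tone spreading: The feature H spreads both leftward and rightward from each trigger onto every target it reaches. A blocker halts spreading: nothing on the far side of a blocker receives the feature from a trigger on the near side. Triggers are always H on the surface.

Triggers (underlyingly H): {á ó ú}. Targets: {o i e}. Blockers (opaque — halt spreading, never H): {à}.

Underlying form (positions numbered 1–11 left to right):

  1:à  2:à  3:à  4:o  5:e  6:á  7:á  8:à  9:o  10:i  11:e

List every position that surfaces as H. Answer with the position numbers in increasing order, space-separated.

From /á/ at 6 rightward: 7 /á/ is itself a trigger — this domain ends here.
From /á/ at 6 leftward: 5 /e/ → H; 4 /o/ → H; 3 /à/ blocks.
From /á/ at 7 rightward: 8 /à/ blocks.
From /á/ at 7 leftward: 6 /á/ is itself a trigger — this domain ends here.
Targets with no active source: positions 9 10 11 stay [-high tone].

4 5 6 7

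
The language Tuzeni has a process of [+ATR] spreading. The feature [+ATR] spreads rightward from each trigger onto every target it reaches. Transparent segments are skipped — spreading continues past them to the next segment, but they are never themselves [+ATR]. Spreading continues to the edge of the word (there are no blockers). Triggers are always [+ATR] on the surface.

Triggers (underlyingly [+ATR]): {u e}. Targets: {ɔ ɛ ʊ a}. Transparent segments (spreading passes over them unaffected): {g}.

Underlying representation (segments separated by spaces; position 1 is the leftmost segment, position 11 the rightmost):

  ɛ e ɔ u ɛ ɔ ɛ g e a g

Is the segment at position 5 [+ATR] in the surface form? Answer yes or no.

From /e/ at 2 rightward: 3 /ɔ/ → [+ATR]; 4 /u/ is itself a trigger — this domain ends here.
From /u/ at 4 rightward: 5 /ɛ/ → [+ATR]; 6 /ɔ/ → [+ATR]; 7 /ɛ/ → [+ATR]; 8 /g/ transparent; 9 /e/ is itself a trigger — this domain ends here.
From /e/ at 9 rightward: 10 /a/ → [+ATR]; 11 /g/ transparent; word edge.
Target with no active source: position 1 stays [-ATR].
[+ATR] positions on the surface: 2 3 4 5 6 7 9 10.

yes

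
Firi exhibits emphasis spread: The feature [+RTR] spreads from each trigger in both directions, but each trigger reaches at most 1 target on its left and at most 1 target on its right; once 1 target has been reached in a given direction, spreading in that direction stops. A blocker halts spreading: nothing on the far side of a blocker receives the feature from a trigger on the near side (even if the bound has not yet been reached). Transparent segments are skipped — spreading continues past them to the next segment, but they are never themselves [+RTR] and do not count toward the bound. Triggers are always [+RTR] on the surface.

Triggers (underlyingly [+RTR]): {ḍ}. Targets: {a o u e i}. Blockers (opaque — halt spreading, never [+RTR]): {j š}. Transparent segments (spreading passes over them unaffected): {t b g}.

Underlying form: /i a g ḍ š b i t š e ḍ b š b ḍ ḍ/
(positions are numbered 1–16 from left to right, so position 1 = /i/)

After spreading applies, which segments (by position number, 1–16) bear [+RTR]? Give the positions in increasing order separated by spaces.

2 4 10 11 15 16

From /ḍ/ at 4 rightward: 5 /š/ blocks.
From /ḍ/ at 4 leftward: 3 /g/ transparent; 2 /a/ → [+RTR]; bound reached.
From /ḍ/ at 11 rightward: 12 /b/ transparent; 13 /š/ blocks.
From /ḍ/ at 11 leftward: 10 /e/ → [+RTR]; bound reached.
From /ḍ/ at 15 rightward: 16 /ḍ/ is itself a trigger — this domain ends here.
From /ḍ/ at 15 leftward: 14 /b/ transparent; 13 /š/ blocks.
From /ḍ/ at 16 rightward: word edge.
From /ḍ/ at 16 leftward: 15 /ḍ/ is itself a trigger — this domain ends here.
Targets with no active source: positions 1 7 stay [-emphatic].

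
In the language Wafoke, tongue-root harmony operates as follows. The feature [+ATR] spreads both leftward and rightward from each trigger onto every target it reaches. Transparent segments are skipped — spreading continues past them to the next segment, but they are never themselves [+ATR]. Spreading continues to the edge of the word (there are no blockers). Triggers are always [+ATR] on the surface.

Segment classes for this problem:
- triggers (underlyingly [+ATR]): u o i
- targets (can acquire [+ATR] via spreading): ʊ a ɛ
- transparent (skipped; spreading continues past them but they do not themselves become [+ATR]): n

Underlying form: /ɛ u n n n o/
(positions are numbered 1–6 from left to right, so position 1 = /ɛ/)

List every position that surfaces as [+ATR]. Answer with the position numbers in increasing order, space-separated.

From /u/ at 2 rightward: 3 /n/ transparent; 4 /n/ transparent; 5 /n/ transparent; 6 /o/ is itself a trigger — this domain ends here.
From /u/ at 2 leftward: 1 /ɛ/ → [+ATR]; word edge.
From /o/ at 6 rightward: word edge.
From /o/ at 6 leftward: 5 /n/ transparent; 4 /n/ transparent; 3 /n/ transparent; 2 /u/ is itself a trigger — this domain ends here.

1 2 6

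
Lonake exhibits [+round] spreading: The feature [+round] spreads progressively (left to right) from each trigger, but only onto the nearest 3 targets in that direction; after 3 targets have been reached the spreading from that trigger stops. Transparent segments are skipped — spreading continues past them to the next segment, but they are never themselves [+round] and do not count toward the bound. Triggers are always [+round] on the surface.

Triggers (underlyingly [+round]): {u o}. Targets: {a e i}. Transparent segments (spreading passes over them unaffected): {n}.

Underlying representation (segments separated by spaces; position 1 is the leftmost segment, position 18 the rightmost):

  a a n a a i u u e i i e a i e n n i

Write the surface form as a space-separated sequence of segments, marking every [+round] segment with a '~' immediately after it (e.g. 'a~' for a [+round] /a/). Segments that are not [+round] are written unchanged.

From /u/ at 7 rightward: 8 /u/ is itself a trigger — this domain ends here.
From /u/ at 8 rightward: 9 /e/ → [+round]; 10 /i/ → [+round]; 11 /i/ → [+round]; bound reached.
Targets with no active source: positions 1 2 4 5 6 12 13 14 15 18 stay [-round].
[+round] positions on the surface: 7 8 9 10 11.

a a n a a i u~ u~ e~ i~ i~ e a i e n n i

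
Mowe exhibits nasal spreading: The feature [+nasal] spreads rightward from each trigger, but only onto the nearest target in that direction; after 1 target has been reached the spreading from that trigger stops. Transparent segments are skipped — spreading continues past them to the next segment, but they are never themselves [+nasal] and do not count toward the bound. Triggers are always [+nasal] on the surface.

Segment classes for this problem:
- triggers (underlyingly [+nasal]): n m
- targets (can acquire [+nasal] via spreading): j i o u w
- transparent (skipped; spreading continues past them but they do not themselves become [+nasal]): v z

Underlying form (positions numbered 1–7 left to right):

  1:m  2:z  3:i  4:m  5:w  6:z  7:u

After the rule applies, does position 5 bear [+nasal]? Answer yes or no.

yes

From /m/ at 1 rightward: 2 /z/ transparent; 3 /i/ → [+nasal]; bound reached.
From /m/ at 4 rightward: 5 /w/ → [+nasal]; bound reached.
Target with no active source: position 7 stays [-nasal].
[+nasal] positions on the surface: 1 3 4 5.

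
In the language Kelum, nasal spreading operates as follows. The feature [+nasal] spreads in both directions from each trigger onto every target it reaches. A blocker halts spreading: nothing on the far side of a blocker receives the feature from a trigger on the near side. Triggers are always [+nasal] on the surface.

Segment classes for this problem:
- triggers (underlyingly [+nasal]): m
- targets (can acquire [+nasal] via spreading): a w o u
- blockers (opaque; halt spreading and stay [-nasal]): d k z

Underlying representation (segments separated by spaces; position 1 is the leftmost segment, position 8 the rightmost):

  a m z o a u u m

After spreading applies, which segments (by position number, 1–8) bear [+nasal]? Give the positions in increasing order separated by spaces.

1 2 4 5 6 7 8

From /m/ at 2 rightward: 3 /z/ blocks.
From /m/ at 2 leftward: 1 /a/ → [+nasal]; word edge.
From /m/ at 8 rightward: word edge.
From /m/ at 8 leftward: 7 /u/ → [+nasal]; 6 /u/ → [+nasal]; 5 /a/ → [+nasal]; 4 /o/ → [+nasal]; 3 /z/ blocks.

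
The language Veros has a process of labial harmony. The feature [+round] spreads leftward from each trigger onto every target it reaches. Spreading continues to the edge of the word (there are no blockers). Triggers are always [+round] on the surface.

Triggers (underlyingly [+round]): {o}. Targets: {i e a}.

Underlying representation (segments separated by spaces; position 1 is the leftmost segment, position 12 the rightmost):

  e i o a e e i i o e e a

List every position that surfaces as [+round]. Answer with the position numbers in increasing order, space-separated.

From /o/ at 3 leftward: 2 /i/ → [+round]; 1 /e/ → [+round]; word edge.
From /o/ at 9 leftward: 8 /i/ → [+round]; 7 /i/ → [+round]; 6 /e/ → [+round]; 5 /e/ → [+round]; 4 /a/ → [+round]; 3 /o/ is itself a trigger — this domain ends here.
Targets with no active source: positions 10 11 12 stay [-round].

1 2 3 4 5 6 7 8 9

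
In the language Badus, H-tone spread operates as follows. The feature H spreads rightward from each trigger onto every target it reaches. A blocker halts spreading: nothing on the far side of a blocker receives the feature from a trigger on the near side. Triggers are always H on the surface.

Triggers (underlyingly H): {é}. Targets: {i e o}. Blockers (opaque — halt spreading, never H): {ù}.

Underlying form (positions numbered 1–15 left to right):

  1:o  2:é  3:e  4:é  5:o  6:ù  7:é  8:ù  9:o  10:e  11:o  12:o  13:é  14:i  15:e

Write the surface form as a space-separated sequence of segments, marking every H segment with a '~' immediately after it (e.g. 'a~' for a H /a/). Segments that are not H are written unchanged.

From /é/ at 2 rightward: 3 /e/ → H; 4 /é/ is itself a trigger — this domain ends here.
From /é/ at 4 rightward: 5 /o/ → H; 6 /ù/ blocks.
From /é/ at 7 rightward: 8 /ù/ blocks.
From /é/ at 13 rightward: 14 /i/ → H; 15 /e/ → H; word edge.
Targets with no active source: positions 1 9 10 11 12 stay [-high tone].
H positions on the surface: 2 3 4 5 7 13 14 15.

o é~ e~ é~ o~ ù é~ ù o e o o é~ i~ e~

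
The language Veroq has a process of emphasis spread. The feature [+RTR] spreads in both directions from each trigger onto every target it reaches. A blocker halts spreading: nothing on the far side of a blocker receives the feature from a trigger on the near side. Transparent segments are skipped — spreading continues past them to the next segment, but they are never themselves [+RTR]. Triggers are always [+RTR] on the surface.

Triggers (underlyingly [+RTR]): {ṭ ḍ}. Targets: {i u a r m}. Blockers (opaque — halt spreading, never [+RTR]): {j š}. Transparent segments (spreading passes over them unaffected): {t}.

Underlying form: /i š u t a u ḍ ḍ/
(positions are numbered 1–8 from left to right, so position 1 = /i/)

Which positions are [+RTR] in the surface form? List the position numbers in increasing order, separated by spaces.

From /ḍ/ at 7 rightward: 8 /ḍ/ is itself a trigger — this domain ends here.
From /ḍ/ at 7 leftward: 6 /u/ → [+RTR]; 5 /a/ → [+RTR]; 4 /t/ transparent; 3 /u/ → [+RTR]; 2 /š/ blocks.
From /ḍ/ at 8 rightward: word edge.
From /ḍ/ at 8 leftward: 7 /ḍ/ is itself a trigger — this domain ends here.
Target with no active source: position 1 stays [-emphatic].

3 5 6 7 8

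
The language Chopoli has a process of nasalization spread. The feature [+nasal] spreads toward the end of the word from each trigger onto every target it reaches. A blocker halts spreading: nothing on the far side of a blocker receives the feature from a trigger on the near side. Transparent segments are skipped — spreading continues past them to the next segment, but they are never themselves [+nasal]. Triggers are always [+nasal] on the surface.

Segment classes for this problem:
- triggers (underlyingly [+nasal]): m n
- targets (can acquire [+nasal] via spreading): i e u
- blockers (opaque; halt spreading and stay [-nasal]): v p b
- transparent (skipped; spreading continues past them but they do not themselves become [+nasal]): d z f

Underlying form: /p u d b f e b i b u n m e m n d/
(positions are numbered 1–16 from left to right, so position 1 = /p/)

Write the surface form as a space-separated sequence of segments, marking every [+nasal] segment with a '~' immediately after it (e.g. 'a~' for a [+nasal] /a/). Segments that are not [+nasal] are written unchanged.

From /n/ at 11 rightward: 12 /m/ is itself a trigger — this domain ends here.
From /m/ at 12 rightward: 13 /e/ → [+nasal]; 14 /m/ is itself a trigger — this domain ends here.
From /m/ at 14 rightward: 15 /n/ is itself a trigger — this domain ends here.
From /n/ at 15 rightward: 16 /d/ transparent; word edge.
Targets with no active source: positions 2 6 8 10 stay [-nasal].
[+nasal] positions on the surface: 11 12 13 14 15.

p u d b f e b i b u n~ m~ e~ m~ n~ d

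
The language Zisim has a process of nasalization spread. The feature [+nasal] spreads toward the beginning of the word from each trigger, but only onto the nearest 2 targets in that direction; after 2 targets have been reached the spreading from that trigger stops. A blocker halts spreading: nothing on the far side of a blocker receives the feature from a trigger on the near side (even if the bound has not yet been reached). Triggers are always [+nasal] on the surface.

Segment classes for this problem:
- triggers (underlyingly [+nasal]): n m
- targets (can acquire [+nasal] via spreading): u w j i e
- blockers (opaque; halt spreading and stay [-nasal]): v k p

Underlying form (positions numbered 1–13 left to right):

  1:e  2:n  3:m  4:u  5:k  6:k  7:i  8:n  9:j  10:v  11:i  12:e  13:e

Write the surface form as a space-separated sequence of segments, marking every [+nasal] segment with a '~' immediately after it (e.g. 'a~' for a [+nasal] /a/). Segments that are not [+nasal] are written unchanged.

From /n/ at 2 leftward: 1 /e/ → [+nasal]; word edge.
From /m/ at 3 leftward: 2 /n/ is itself a trigger — this domain ends here.
From /n/ at 8 leftward: 7 /i/ → [+nasal]; 6 /k/ blocks.
Targets with no active source: positions 4 9 11 12 13 stay [-nasal].
[+nasal] positions on the surface: 1 2 3 7 8.

e~ n~ m~ u k k i~ n~ j v i e e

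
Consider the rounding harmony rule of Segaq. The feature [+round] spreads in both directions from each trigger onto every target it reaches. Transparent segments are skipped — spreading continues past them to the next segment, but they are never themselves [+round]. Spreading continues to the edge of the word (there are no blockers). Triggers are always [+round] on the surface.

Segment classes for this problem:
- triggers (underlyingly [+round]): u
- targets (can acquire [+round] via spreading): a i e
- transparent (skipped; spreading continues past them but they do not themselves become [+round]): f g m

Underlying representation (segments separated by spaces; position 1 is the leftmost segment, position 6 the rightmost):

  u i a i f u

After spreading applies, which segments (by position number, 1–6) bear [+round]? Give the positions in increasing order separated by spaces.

1 2 3 4 6

From /u/ at 1 rightward: 2 /i/ → [+round]; 3 /a/ → [+round]; 4 /i/ → [+round]; 5 /f/ transparent; 6 /u/ is itself a trigger — this domain ends here.
From /u/ at 1 leftward: word edge.
From /u/ at 6 rightward: word edge.
From /u/ at 6 leftward: 5 /f/ transparent; 4 /i/ → [+round]; 3 /a/ → [+round]; 2 /i/ → [+round]; 1 /u/ is itself a trigger — this domain ends here.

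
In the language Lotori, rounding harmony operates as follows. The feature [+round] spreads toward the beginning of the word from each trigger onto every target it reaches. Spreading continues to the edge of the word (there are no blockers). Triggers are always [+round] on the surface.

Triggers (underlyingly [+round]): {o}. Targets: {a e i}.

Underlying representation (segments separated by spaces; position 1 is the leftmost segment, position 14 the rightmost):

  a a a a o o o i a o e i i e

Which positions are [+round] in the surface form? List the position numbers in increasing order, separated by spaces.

From /o/ at 5 leftward: 4 /a/ → [+round]; 3 /a/ → [+round]; 2 /a/ → [+round]; 1 /a/ → [+round]; word edge.
From /o/ at 6 leftward: 5 /o/ is itself a trigger — this domain ends here.
From /o/ at 7 leftward: 6 /o/ is itself a trigger — this domain ends here.
From /o/ at 10 leftward: 9 /a/ → [+round]; 8 /i/ → [+round]; 7 /o/ is itself a trigger — this domain ends here.
Targets with no active source: positions 11 12 13 14 stay [-round].

1 2 3 4 5 6 7 8 9 10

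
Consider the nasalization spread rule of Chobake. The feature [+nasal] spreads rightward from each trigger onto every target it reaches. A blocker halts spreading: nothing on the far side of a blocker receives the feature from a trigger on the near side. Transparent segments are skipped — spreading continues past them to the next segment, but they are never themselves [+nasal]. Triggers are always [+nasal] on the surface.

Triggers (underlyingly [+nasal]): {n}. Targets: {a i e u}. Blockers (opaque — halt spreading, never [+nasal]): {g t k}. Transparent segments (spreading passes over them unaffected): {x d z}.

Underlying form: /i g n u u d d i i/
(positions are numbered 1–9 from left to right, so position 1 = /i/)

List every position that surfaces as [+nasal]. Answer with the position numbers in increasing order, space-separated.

From /n/ at 3 rightward: 4 /u/ → [+nasal]; 5 /u/ → [+nasal]; 6 /d/ transparent; 7 /d/ transparent; 8 /i/ → [+nasal]; 9 /i/ → [+nasal]; word edge.
Target with no active source: position 1 stays [-nasal].

3 4 5 8 9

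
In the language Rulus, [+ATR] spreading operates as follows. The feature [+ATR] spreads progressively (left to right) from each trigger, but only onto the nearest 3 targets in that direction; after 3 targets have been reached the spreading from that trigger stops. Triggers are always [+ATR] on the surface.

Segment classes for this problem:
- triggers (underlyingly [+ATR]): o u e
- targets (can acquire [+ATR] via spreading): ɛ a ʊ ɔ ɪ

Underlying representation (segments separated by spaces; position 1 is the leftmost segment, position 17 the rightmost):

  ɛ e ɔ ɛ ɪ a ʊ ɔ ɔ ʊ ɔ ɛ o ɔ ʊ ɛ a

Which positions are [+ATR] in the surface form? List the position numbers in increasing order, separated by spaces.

From /e/ at 2 rightward: 3 /ɔ/ → [+ATR]; 4 /ɛ/ → [+ATR]; 5 /ɪ/ → [+ATR]; bound reached.
From /o/ at 13 rightward: 14 /ɔ/ → [+ATR]; 15 /ʊ/ → [+ATR]; 16 /ɛ/ → [+ATR]; bound reached.
Targets with no active source: positions 1 6 7 8 9 10 11 12 17 stay [-ATR].

2 3 4 5 13 14 15 16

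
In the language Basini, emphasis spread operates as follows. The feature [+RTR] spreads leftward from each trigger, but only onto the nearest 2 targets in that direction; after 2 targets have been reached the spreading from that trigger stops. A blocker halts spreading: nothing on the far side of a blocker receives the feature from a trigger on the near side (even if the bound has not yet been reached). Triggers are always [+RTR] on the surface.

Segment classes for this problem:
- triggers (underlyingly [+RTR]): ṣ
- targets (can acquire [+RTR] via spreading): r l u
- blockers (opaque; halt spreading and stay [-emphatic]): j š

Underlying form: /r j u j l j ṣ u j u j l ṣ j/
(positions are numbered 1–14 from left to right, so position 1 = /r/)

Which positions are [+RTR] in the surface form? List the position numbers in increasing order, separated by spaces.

7 12 13

From /ṣ/ at 7 leftward: 6 /j/ blocks.
From /ṣ/ at 13 leftward: 12 /l/ → [+RTR]; 11 /j/ blocks.
Targets with no active source: positions 1 3 5 8 10 stay [-emphatic].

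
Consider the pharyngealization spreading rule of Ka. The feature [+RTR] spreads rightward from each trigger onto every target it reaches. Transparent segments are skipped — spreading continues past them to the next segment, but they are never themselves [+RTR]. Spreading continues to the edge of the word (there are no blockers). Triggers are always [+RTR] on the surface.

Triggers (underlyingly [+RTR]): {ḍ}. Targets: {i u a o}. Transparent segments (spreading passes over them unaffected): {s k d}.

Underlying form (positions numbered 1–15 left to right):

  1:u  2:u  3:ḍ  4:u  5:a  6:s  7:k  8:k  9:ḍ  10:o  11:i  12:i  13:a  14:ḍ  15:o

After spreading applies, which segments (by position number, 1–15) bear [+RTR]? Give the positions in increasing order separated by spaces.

3 4 5 9 10 11 12 13 14 15

From /ḍ/ at 3 rightward: 4 /u/ → [+RTR]; 5 /a/ → [+RTR]; 6 /s/ transparent; 7 /k/ transparent; 8 /k/ transparent; 9 /ḍ/ is itself a trigger — this domain ends here.
From /ḍ/ at 9 rightward: 10 /o/ → [+RTR]; 11 /i/ → [+RTR]; 12 /i/ → [+RTR]; 13 /a/ → [+RTR]; 14 /ḍ/ is itself a trigger — this domain ends here.
From /ḍ/ at 14 rightward: 15 /o/ → [+RTR]; word edge.
Targets with no active source: positions 1 2 stay [-emphatic].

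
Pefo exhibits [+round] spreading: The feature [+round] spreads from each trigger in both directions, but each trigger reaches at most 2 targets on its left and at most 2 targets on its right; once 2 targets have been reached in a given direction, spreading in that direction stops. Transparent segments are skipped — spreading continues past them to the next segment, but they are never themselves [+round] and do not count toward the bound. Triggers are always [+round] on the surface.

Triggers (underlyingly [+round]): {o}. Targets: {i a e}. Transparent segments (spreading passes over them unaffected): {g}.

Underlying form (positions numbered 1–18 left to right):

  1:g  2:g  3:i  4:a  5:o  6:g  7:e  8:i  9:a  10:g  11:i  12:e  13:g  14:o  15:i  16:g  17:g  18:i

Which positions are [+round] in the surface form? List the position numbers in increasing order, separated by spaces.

From /o/ at 5 rightward: 6 /g/ transparent; 7 /e/ → [+round]; 8 /i/ → [+round]; bound reached.
From /o/ at 5 leftward: 4 /a/ → [+round]; 3 /i/ → [+round]; bound reached.
From /o/ at 14 rightward: 15 /i/ → [+round]; 16 /g/ transparent; 17 /g/ transparent; 18 /i/ → [+round]; bound reached.
From /o/ at 14 leftward: 13 /g/ transparent; 12 /e/ → [+round]; 11 /i/ → [+round]; bound reached.
Target with no active source: position 9 stays [-round].

3 4 5 7 8 11 12 14 15 18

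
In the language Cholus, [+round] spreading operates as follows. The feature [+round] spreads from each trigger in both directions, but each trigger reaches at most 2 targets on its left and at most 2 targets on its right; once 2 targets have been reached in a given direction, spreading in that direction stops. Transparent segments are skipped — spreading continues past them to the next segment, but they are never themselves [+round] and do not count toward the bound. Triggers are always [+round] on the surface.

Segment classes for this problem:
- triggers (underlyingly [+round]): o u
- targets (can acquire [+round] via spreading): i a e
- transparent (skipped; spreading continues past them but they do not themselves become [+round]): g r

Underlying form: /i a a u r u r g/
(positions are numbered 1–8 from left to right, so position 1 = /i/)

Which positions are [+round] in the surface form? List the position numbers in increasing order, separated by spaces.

2 3 4 6

From /u/ at 4 rightward: 5 /r/ transparent; 6 /u/ is itself a trigger — this domain ends here.
From /u/ at 4 leftward: 3 /a/ → [+round]; 2 /a/ → [+round]; bound reached.
From /u/ at 6 rightward: 7 /r/ transparent; 8 /g/ transparent; word edge.
From /u/ at 6 leftward: 5 /r/ transparent; 4 /u/ is itself a trigger — this domain ends here.
Target with no active source: position 1 stays [-round].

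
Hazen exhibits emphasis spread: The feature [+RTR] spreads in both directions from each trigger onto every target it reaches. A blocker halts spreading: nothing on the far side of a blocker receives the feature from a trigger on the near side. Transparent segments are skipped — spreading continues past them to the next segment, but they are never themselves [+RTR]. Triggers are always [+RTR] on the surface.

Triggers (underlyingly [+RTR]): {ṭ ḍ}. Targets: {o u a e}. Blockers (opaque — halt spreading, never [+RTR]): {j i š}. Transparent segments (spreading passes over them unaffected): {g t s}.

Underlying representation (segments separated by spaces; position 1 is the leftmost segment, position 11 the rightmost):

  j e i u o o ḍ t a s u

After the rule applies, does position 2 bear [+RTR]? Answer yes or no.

no

From /ḍ/ at 7 rightward: 8 /t/ transparent; 9 /a/ → [+RTR]; 10 /s/ transparent; 11 /u/ → [+RTR]; word edge.
From /ḍ/ at 7 leftward: 6 /o/ → [+RTR]; 5 /o/ → [+RTR]; 4 /u/ → [+RTR]; 3 /i/ blocks.
Target with no active source: position 2 stays [-emphatic].
[+RTR] positions on the surface: 4 5 6 7 9 11.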